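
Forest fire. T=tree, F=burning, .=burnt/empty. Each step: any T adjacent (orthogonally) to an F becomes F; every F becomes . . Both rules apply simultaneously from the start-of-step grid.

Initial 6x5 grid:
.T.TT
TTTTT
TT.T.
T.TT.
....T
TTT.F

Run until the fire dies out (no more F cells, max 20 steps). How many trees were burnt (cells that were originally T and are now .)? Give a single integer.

Step 1: +1 fires, +1 burnt (F count now 1)
Step 2: +0 fires, +1 burnt (F count now 0)
Fire out after step 2
Initially T: 18, now '.': 13
Total burnt (originally-T cells now '.'): 1

Answer: 1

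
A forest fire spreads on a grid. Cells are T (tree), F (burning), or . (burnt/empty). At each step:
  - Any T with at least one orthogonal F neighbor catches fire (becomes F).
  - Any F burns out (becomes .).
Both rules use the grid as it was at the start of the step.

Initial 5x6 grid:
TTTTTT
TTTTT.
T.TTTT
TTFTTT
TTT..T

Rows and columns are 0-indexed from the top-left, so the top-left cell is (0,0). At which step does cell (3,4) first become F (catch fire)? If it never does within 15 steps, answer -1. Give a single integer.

Step 1: cell (3,4)='T' (+4 fires, +1 burnt)
Step 2: cell (3,4)='F' (+5 fires, +4 burnt)
  -> target ignites at step 2
Step 3: cell (3,4)='.' (+7 fires, +5 burnt)
Step 4: cell (3,4)='.' (+6 fires, +7 burnt)
Step 5: cell (3,4)='.' (+2 fires, +6 burnt)
Step 6: cell (3,4)='.' (+1 fires, +2 burnt)
Step 7: cell (3,4)='.' (+0 fires, +1 burnt)
  fire out at step 7

2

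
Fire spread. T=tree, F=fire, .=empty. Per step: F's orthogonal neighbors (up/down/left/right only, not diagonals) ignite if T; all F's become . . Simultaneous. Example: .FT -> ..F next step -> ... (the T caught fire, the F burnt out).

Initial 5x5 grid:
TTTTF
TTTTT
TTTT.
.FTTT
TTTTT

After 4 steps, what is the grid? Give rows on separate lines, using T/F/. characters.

Step 1: 5 trees catch fire, 2 burn out
  TTTF.
  TTTTF
  TFTT.
  ..FTT
  TFTTT
Step 2: 8 trees catch fire, 5 burn out
  TTF..
  TFTF.
  F.FT.
  ...FT
  F.FTT
Step 3: 6 trees catch fire, 8 burn out
  TF...
  F.F..
  ...F.
  ....F
  ...FT
Step 4: 2 trees catch fire, 6 burn out
  F....
  .....
  .....
  .....
  ....F

F....
.....
.....
.....
....F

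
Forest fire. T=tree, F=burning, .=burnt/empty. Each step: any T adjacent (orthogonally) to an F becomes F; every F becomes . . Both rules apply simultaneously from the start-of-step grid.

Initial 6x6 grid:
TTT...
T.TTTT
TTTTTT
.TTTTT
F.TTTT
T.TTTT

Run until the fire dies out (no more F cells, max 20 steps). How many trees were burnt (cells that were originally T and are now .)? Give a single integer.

Step 1: +1 fires, +1 burnt (F count now 1)
Step 2: +0 fires, +1 burnt (F count now 0)
Fire out after step 2
Initially T: 28, now '.': 9
Total burnt (originally-T cells now '.'): 1

Answer: 1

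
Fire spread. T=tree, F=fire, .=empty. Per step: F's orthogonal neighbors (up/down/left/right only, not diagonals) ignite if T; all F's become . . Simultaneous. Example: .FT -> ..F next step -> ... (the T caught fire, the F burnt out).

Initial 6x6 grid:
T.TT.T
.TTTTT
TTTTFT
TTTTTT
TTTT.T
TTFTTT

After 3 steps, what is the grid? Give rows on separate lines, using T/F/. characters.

Step 1: 7 trees catch fire, 2 burn out
  T.TT.T
  .TTTFT
  TTTF.F
  TTTTFT
  TTFT.T
  TF.FTT
Step 2: 10 trees catch fire, 7 burn out
  T.TT.T
  .TTF.F
  TTF...
  TTFF.F
  TF.F.T
  F...FT
Step 3: 8 trees catch fire, 10 burn out
  T.TF.F
  .TF...
  TF....
  TF....
  F....F
  .....F

T.TF.F
.TF...
TF....
TF....
F....F
.....F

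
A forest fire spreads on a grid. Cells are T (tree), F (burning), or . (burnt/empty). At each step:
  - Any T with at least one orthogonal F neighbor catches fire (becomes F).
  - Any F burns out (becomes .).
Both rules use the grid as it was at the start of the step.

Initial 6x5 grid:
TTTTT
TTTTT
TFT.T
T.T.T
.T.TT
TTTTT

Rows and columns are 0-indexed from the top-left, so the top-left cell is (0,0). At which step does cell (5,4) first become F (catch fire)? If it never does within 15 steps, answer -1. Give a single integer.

Step 1: cell (5,4)='T' (+3 fires, +1 burnt)
Step 2: cell (5,4)='T' (+5 fires, +3 burnt)
Step 3: cell (5,4)='T' (+3 fires, +5 burnt)
Step 4: cell (5,4)='T' (+2 fires, +3 burnt)
Step 5: cell (5,4)='T' (+2 fires, +2 burnt)
Step 6: cell (5,4)='T' (+1 fires, +2 burnt)
Step 7: cell (5,4)='T' (+1 fires, +1 burnt)
Step 8: cell (5,4)='F' (+2 fires, +1 burnt)
  -> target ignites at step 8
Step 9: cell (5,4)='.' (+1 fires, +2 burnt)
Step 10: cell (5,4)='.' (+1 fires, +1 burnt)
Step 11: cell (5,4)='.' (+1 fires, +1 burnt)
Step 12: cell (5,4)='.' (+2 fires, +1 burnt)
Step 13: cell (5,4)='.' (+0 fires, +2 burnt)
  fire out at step 13

8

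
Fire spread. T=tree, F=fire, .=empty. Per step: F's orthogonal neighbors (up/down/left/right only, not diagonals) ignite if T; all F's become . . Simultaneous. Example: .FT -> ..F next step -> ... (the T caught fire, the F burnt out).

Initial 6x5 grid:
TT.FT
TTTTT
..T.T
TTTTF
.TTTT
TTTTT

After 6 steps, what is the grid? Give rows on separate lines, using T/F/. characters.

Step 1: 5 trees catch fire, 2 burn out
  TT..F
  TTTFT
  ..T.F
  TTTF.
  .TTTF
  TTTTT
Step 2: 5 trees catch fire, 5 burn out
  TT...
  TTF.F
  ..T..
  TTF..
  .TTF.
  TTTTF
Step 3: 5 trees catch fire, 5 burn out
  TT...
  TF...
  ..F..
  TF...
  .TF..
  TTTF.
Step 4: 5 trees catch fire, 5 burn out
  TF...
  F....
  .....
  F....
  .F...
  TTF..
Step 5: 2 trees catch fire, 5 burn out
  F....
  .....
  .....
  .....
  .....
  TF...
Step 6: 1 trees catch fire, 2 burn out
  .....
  .....
  .....
  .....
  .....
  F....

.....
.....
.....
.....
.....
F....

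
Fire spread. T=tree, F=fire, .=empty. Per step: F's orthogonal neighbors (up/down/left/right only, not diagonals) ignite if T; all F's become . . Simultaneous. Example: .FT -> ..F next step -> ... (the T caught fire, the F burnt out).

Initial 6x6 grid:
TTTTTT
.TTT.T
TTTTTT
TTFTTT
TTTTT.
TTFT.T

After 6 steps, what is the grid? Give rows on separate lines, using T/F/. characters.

Step 1: 6 trees catch fire, 2 burn out
  TTTTTT
  .TTT.T
  TTFTTT
  TF.FTT
  TTFTT.
  TF.F.T
Step 2: 8 trees catch fire, 6 burn out
  TTTTTT
  .TFT.T
  TF.FTT
  F...FT
  TF.FT.
  F....T
Step 3: 8 trees catch fire, 8 burn out
  TTFTTT
  .F.F.T
  F...FT
  .....F
  F...F.
  .....T
Step 4: 3 trees catch fire, 8 burn out
  TF.FTT
  .....T
  .....F
  ......
  ......
  .....T
Step 5: 3 trees catch fire, 3 burn out
  F...FT
  .....F
  ......
  ......
  ......
  .....T
Step 6: 1 trees catch fire, 3 burn out
  .....F
  ......
  ......
  ......
  ......
  .....T

.....F
......
......
......
......
.....T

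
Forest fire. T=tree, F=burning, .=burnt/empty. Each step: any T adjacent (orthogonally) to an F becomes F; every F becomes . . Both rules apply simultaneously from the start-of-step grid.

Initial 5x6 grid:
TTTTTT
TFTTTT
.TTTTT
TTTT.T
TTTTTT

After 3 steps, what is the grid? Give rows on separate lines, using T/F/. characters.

Step 1: 4 trees catch fire, 1 burn out
  TFTTTT
  F.FTTT
  .FTTTT
  TTTT.T
  TTTTTT
Step 2: 5 trees catch fire, 4 burn out
  F.FTTT
  ...FTT
  ..FTTT
  TFTT.T
  TTTTTT
Step 3: 6 trees catch fire, 5 burn out
  ...FTT
  ....FT
  ...FTT
  F.FT.T
  TFTTTT

...FTT
....FT
...FTT
F.FT.T
TFTTTT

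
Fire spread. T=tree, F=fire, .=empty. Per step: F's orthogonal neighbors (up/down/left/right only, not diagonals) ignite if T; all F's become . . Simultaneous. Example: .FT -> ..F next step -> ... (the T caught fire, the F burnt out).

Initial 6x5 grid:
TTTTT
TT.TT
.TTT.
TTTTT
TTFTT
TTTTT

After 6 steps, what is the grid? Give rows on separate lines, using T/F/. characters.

Step 1: 4 trees catch fire, 1 burn out
  TTTTT
  TT.TT
  .TTT.
  TTFTT
  TF.FT
  TTFTT
Step 2: 7 trees catch fire, 4 burn out
  TTTTT
  TT.TT
  .TFT.
  TF.FT
  F...F
  TF.FT
Step 3: 6 trees catch fire, 7 burn out
  TTTTT
  TT.TT
  .F.F.
  F...F
  .....
  F...F
Step 4: 2 trees catch fire, 6 burn out
  TTTTT
  TF.FT
  .....
  .....
  .....
  .....
Step 5: 4 trees catch fire, 2 burn out
  TFTFT
  F...F
  .....
  .....
  .....
  .....
Step 6: 3 trees catch fire, 4 burn out
  F.F.F
  .....
  .....
  .....
  .....
  .....

F.F.F
.....
.....
.....
.....
.....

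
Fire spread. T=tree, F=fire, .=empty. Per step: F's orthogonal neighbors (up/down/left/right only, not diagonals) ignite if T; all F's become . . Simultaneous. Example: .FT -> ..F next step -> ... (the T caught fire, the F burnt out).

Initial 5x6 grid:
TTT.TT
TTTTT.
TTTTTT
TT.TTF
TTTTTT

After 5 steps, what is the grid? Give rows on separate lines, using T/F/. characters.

Step 1: 3 trees catch fire, 1 burn out
  TTT.TT
  TTTTT.
  TTTTTF
  TT.TF.
  TTTTTF
Step 2: 3 trees catch fire, 3 burn out
  TTT.TT
  TTTTT.
  TTTTF.
  TT.F..
  TTTTF.
Step 3: 3 trees catch fire, 3 burn out
  TTT.TT
  TTTTF.
  TTTF..
  TT....
  TTTF..
Step 4: 4 trees catch fire, 3 burn out
  TTT.FT
  TTTF..
  TTF...
  TT....
  TTF...
Step 5: 4 trees catch fire, 4 burn out
  TTT..F
  TTF...
  TF....
  TT....
  TF....

TTT..F
TTF...
TF....
TT....
TF....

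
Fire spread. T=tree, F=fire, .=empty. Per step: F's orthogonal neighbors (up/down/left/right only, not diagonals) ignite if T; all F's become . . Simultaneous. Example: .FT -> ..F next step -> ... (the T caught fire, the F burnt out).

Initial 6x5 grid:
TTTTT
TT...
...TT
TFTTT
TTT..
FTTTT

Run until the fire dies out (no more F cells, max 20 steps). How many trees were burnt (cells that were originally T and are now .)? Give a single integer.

Step 1: +5 fires, +2 burnt (F count now 5)
Step 2: +3 fires, +5 burnt (F count now 3)
Step 3: +3 fires, +3 burnt (F count now 3)
Step 4: +2 fires, +3 burnt (F count now 2)
Step 5: +0 fires, +2 burnt (F count now 0)
Fire out after step 5
Initially T: 20, now '.': 23
Total burnt (originally-T cells now '.'): 13

Answer: 13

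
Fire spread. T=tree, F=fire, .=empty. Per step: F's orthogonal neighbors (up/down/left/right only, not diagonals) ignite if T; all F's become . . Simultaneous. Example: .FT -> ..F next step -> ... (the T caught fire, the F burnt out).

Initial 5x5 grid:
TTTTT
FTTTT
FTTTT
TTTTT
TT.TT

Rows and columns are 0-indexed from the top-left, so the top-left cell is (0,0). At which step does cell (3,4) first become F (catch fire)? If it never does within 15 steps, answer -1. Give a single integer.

Step 1: cell (3,4)='T' (+4 fires, +2 burnt)
Step 2: cell (3,4)='T' (+5 fires, +4 burnt)
Step 3: cell (3,4)='T' (+5 fires, +5 burnt)
Step 4: cell (3,4)='T' (+4 fires, +5 burnt)
Step 5: cell (3,4)='F' (+3 fires, +4 burnt)
  -> target ignites at step 5
Step 6: cell (3,4)='.' (+1 fires, +3 burnt)
Step 7: cell (3,4)='.' (+0 fires, +1 burnt)
  fire out at step 7

5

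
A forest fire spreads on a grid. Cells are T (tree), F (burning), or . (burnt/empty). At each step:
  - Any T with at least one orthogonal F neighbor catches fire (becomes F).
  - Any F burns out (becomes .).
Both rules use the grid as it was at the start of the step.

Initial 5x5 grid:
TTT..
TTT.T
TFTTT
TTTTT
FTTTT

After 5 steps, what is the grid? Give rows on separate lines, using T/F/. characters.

Step 1: 6 trees catch fire, 2 burn out
  TTT..
  TFT.T
  F.FTT
  FFTTT
  .FTTT
Step 2: 6 trees catch fire, 6 burn out
  TFT..
  F.F.T
  ...FT
  ..FTT
  ..FTT
Step 3: 5 trees catch fire, 6 burn out
  F.F..
  ....T
  ....F
  ...FT
  ...FT
Step 4: 3 trees catch fire, 5 burn out
  .....
  ....F
  .....
  ....F
  ....F
Step 5: 0 trees catch fire, 3 burn out
  .....
  .....
  .....
  .....
  .....

.....
.....
.....
.....
.....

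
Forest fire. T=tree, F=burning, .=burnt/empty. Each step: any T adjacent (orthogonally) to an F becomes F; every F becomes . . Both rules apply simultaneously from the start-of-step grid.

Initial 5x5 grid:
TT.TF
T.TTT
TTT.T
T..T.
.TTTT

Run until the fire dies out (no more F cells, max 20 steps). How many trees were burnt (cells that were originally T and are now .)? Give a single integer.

Answer: 12

Derivation:
Step 1: +2 fires, +1 burnt (F count now 2)
Step 2: +2 fires, +2 burnt (F count now 2)
Step 3: +1 fires, +2 burnt (F count now 1)
Step 4: +1 fires, +1 burnt (F count now 1)
Step 5: +1 fires, +1 burnt (F count now 1)
Step 6: +1 fires, +1 burnt (F count now 1)
Step 7: +2 fires, +1 burnt (F count now 2)
Step 8: +1 fires, +2 burnt (F count now 1)
Step 9: +1 fires, +1 burnt (F count now 1)
Step 10: +0 fires, +1 burnt (F count now 0)
Fire out after step 10
Initially T: 17, now '.': 20
Total burnt (originally-T cells now '.'): 12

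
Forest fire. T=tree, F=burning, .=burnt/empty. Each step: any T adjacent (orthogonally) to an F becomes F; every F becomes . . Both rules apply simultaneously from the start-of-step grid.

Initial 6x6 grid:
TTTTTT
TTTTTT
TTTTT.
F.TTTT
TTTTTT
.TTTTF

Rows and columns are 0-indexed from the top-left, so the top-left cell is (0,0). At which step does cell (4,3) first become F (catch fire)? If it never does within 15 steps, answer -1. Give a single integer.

Step 1: cell (4,3)='T' (+4 fires, +2 burnt)
Step 2: cell (4,3)='T' (+6 fires, +4 burnt)
Step 3: cell (4,3)='F' (+8 fires, +6 burnt)
  -> target ignites at step 3
Step 4: cell (4,3)='.' (+6 fires, +8 burnt)
Step 5: cell (4,3)='.' (+3 fires, +6 burnt)
Step 6: cell (4,3)='.' (+3 fires, +3 burnt)
Step 7: cell (4,3)='.' (+1 fires, +3 burnt)
Step 8: cell (4,3)='.' (+0 fires, +1 burnt)
  fire out at step 8

3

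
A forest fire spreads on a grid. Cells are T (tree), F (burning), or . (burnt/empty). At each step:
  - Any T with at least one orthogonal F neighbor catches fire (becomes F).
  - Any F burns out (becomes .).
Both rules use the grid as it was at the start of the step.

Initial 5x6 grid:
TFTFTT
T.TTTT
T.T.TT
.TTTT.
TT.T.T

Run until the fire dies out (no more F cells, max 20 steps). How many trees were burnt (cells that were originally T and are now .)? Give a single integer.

Step 1: +4 fires, +2 burnt (F count now 4)
Step 2: +4 fires, +4 burnt (F count now 4)
Step 3: +4 fires, +4 burnt (F count now 4)
Step 4: +3 fires, +4 burnt (F count now 3)
Step 5: +2 fires, +3 burnt (F count now 2)
Step 6: +2 fires, +2 burnt (F count now 2)
Step 7: +1 fires, +2 burnt (F count now 1)
Step 8: +0 fires, +1 burnt (F count now 0)
Fire out after step 8
Initially T: 21, now '.': 29
Total burnt (originally-T cells now '.'): 20

Answer: 20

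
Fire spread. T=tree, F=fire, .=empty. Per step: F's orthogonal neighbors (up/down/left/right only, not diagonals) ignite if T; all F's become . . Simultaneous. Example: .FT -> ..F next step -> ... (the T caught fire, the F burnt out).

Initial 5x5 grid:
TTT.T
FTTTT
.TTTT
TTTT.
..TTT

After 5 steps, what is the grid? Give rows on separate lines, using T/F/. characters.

Step 1: 2 trees catch fire, 1 burn out
  FTT.T
  .FTTT
  .TTTT
  TTTT.
  ..TTT
Step 2: 3 trees catch fire, 2 burn out
  .FT.T
  ..FTT
  .FTTT
  TTTT.
  ..TTT
Step 3: 4 trees catch fire, 3 burn out
  ..F.T
  ...FT
  ..FTT
  TFTT.
  ..TTT
Step 4: 4 trees catch fire, 4 burn out
  ....T
  ....F
  ...FT
  F.FT.
  ..TTT
Step 5: 4 trees catch fire, 4 burn out
  ....F
  .....
  ....F
  ...F.
  ..FTT

....F
.....
....F
...F.
..FTT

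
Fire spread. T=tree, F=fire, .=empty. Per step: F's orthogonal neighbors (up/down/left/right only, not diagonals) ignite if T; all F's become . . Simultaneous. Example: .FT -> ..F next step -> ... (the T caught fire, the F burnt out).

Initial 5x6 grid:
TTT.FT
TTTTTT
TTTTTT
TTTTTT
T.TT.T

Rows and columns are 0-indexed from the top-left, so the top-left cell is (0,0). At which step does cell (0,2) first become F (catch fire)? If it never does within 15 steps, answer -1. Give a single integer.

Step 1: cell (0,2)='T' (+2 fires, +1 burnt)
Step 2: cell (0,2)='T' (+3 fires, +2 burnt)
Step 3: cell (0,2)='T' (+4 fires, +3 burnt)
Step 4: cell (0,2)='F' (+5 fires, +4 burnt)
  -> target ignites at step 4
Step 5: cell (0,2)='.' (+6 fires, +5 burnt)
Step 6: cell (0,2)='.' (+4 fires, +6 burnt)
Step 7: cell (0,2)='.' (+1 fires, +4 burnt)
Step 8: cell (0,2)='.' (+1 fires, +1 burnt)
Step 9: cell (0,2)='.' (+0 fires, +1 burnt)
  fire out at step 9

4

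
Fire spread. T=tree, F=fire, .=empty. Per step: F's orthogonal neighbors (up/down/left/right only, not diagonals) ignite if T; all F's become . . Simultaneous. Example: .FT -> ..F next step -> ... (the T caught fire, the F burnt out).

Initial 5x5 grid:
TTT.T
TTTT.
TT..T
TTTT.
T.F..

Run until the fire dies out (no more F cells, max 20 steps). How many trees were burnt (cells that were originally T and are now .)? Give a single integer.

Step 1: +1 fires, +1 burnt (F count now 1)
Step 2: +2 fires, +1 burnt (F count now 2)
Step 3: +2 fires, +2 burnt (F count now 2)
Step 4: +3 fires, +2 burnt (F count now 3)
Step 5: +3 fires, +3 burnt (F count now 3)
Step 6: +3 fires, +3 burnt (F count now 3)
Step 7: +0 fires, +3 burnt (F count now 0)
Fire out after step 7
Initially T: 16, now '.': 23
Total burnt (originally-T cells now '.'): 14

Answer: 14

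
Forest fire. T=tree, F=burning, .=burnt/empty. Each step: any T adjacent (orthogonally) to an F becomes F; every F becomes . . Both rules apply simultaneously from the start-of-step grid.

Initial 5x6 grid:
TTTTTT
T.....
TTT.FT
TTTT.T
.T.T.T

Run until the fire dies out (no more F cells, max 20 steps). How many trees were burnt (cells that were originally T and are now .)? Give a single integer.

Step 1: +1 fires, +1 burnt (F count now 1)
Step 2: +1 fires, +1 burnt (F count now 1)
Step 3: +1 fires, +1 burnt (F count now 1)
Step 4: +0 fires, +1 burnt (F count now 0)
Fire out after step 4
Initially T: 19, now '.': 14
Total burnt (originally-T cells now '.'): 3

Answer: 3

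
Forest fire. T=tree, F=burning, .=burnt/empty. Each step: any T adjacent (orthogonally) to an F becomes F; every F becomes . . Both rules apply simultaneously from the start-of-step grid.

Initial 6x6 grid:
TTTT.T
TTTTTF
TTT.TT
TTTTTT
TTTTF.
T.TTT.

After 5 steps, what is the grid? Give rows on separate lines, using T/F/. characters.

Step 1: 6 trees catch fire, 2 burn out
  TTTT.F
  TTTTF.
  TTT.TF
  TTTTFT
  TTTF..
  T.TTF.
Step 2: 6 trees catch fire, 6 burn out
  TTTT..
  TTTF..
  TTT.F.
  TTTF.F
  TTF...
  T.TF..
Step 3: 5 trees catch fire, 6 burn out
  TTTF..
  TTF...
  TTT...
  TTF...
  TF....
  T.F...
Step 4: 5 trees catch fire, 5 burn out
  TTF...
  TF....
  TTF...
  TF....
  F.....
  T.....
Step 5: 5 trees catch fire, 5 burn out
  TF....
  F.....
  TF....
  F.....
  ......
  F.....

TF....
F.....
TF....
F.....
......
F.....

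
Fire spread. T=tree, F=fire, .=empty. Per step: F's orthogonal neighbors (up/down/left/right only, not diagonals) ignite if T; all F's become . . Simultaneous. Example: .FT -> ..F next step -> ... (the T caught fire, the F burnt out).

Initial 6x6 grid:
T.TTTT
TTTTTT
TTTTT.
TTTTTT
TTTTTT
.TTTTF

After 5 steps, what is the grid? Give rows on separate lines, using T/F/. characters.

Step 1: 2 trees catch fire, 1 burn out
  T.TTTT
  TTTTTT
  TTTTT.
  TTTTTT
  TTTTTF
  .TTTF.
Step 2: 3 trees catch fire, 2 burn out
  T.TTTT
  TTTTTT
  TTTTT.
  TTTTTF
  TTTTF.
  .TTF..
Step 3: 3 trees catch fire, 3 burn out
  T.TTTT
  TTTTTT
  TTTTT.
  TTTTF.
  TTTF..
  .TF...
Step 4: 4 trees catch fire, 3 burn out
  T.TTTT
  TTTTTT
  TTTTF.
  TTTF..
  TTF...
  .F....
Step 5: 4 trees catch fire, 4 burn out
  T.TTTT
  TTTTFT
  TTTF..
  TTF...
  TF....
  ......

T.TTTT
TTTTFT
TTTF..
TTF...
TF....
......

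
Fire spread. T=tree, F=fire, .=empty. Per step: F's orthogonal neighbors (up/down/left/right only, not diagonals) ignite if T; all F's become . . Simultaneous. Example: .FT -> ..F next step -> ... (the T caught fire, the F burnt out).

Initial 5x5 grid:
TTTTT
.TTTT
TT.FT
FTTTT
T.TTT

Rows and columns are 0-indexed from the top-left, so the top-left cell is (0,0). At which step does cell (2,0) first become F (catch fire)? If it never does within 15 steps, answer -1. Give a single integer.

Step 1: cell (2,0)='F' (+6 fires, +2 burnt)
  -> target ignites at step 1
Step 2: cell (2,0)='.' (+7 fires, +6 burnt)
Step 3: cell (2,0)='.' (+5 fires, +7 burnt)
Step 4: cell (2,0)='.' (+1 fires, +5 burnt)
Step 5: cell (2,0)='.' (+1 fires, +1 burnt)
Step 6: cell (2,0)='.' (+0 fires, +1 burnt)
  fire out at step 6

1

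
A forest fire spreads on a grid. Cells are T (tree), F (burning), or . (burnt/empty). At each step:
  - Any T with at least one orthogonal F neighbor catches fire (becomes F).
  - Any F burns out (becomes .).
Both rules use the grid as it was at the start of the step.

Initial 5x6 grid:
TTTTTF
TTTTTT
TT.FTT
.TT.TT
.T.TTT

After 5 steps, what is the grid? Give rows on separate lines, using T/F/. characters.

Step 1: 4 trees catch fire, 2 burn out
  TTTTF.
  TTTFTF
  TT..FT
  .TT.TT
  .T.TTT
Step 2: 5 trees catch fire, 4 burn out
  TTTF..
  TTF.F.
  TT...F
  .TT.FT
  .T.TTT
Step 3: 4 trees catch fire, 5 burn out
  TTF...
  TF....
  TT....
  .TT..F
  .T.TFT
Step 4: 5 trees catch fire, 4 burn out
  TF....
  F.....
  TF....
  .TT...
  .T.F.F
Step 5: 3 trees catch fire, 5 burn out
  F.....
  ......
  F.....
  .FT...
  .T....

F.....
......
F.....
.FT...
.T....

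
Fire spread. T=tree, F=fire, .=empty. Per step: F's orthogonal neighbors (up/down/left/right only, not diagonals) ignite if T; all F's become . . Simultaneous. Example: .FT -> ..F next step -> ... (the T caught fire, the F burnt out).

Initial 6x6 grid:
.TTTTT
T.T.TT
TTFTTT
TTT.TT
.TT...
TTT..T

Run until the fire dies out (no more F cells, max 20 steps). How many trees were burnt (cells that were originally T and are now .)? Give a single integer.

Answer: 24

Derivation:
Step 1: +4 fires, +1 burnt (F count now 4)
Step 2: +5 fires, +4 burnt (F count now 5)
Step 3: +9 fires, +5 burnt (F count now 9)
Step 4: +4 fires, +9 burnt (F count now 4)
Step 5: +2 fires, +4 burnt (F count now 2)
Step 6: +0 fires, +2 burnt (F count now 0)
Fire out after step 6
Initially T: 25, now '.': 35
Total burnt (originally-T cells now '.'): 24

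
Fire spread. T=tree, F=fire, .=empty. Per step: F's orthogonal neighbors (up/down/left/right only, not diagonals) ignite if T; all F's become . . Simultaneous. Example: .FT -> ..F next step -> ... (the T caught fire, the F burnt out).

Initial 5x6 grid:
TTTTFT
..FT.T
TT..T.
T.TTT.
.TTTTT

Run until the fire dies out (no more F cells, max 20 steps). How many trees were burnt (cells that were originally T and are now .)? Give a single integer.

Step 1: +4 fires, +2 burnt (F count now 4)
Step 2: +2 fires, +4 burnt (F count now 2)
Step 3: +1 fires, +2 burnt (F count now 1)
Step 4: +0 fires, +1 burnt (F count now 0)
Fire out after step 4
Initially T: 19, now '.': 18
Total burnt (originally-T cells now '.'): 7

Answer: 7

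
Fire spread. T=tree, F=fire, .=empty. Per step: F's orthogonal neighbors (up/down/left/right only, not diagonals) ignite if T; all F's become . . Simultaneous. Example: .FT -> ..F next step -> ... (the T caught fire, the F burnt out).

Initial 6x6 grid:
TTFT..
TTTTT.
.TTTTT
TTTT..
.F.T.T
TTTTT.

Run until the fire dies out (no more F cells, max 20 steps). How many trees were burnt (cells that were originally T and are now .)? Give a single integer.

Answer: 23

Derivation:
Step 1: +5 fires, +2 burnt (F count now 5)
Step 2: +9 fires, +5 burnt (F count now 9)
Step 3: +5 fires, +9 burnt (F count now 5)
Step 4: +3 fires, +5 burnt (F count now 3)
Step 5: +1 fires, +3 burnt (F count now 1)
Step 6: +0 fires, +1 burnt (F count now 0)
Fire out after step 6
Initially T: 24, now '.': 35
Total burnt (originally-T cells now '.'): 23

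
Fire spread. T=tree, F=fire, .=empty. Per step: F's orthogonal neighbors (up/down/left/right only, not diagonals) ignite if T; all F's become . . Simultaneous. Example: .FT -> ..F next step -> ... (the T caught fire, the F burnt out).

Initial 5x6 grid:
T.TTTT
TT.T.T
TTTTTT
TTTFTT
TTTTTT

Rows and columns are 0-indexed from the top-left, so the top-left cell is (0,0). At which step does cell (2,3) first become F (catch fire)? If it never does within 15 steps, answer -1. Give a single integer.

Step 1: cell (2,3)='F' (+4 fires, +1 burnt)
  -> target ignites at step 1
Step 2: cell (2,3)='.' (+7 fires, +4 burnt)
Step 3: cell (2,3)='.' (+6 fires, +7 burnt)
Step 4: cell (2,3)='.' (+6 fires, +6 burnt)
Step 5: cell (2,3)='.' (+2 fires, +6 burnt)
Step 6: cell (2,3)='.' (+1 fires, +2 burnt)
Step 7: cell (2,3)='.' (+0 fires, +1 burnt)
  fire out at step 7

1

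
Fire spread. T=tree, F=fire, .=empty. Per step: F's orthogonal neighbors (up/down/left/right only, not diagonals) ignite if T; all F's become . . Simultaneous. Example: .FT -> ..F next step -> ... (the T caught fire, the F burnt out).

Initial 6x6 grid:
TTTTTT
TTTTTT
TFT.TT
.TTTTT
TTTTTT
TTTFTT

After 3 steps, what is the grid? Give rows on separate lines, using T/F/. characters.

Step 1: 7 trees catch fire, 2 burn out
  TTTTTT
  TFTTTT
  F.F.TT
  .FTTTT
  TTTFTT
  TTF.FT
Step 2: 10 trees catch fire, 7 burn out
  TFTTTT
  F.FTTT
  ....TT
  ..FFTT
  TFF.FT
  TF...F
Step 3: 7 trees catch fire, 10 burn out
  F.FTTT
  ...FTT
  ....TT
  ....FT
  F....F
  F.....

F.FTTT
...FTT
....TT
....FT
F....F
F.....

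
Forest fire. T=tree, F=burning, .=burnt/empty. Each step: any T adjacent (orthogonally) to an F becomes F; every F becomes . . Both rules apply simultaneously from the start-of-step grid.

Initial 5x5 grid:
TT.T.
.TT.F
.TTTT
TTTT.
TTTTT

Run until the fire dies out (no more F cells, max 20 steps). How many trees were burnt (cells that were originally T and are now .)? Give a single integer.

Step 1: +1 fires, +1 burnt (F count now 1)
Step 2: +1 fires, +1 burnt (F count now 1)
Step 3: +2 fires, +1 burnt (F count now 2)
Step 4: +4 fires, +2 burnt (F count now 4)
Step 5: +4 fires, +4 burnt (F count now 4)
Step 6: +3 fires, +4 burnt (F count now 3)
Step 7: +2 fires, +3 burnt (F count now 2)
Step 8: +0 fires, +2 burnt (F count now 0)
Fire out after step 8
Initially T: 18, now '.': 24
Total burnt (originally-T cells now '.'): 17

Answer: 17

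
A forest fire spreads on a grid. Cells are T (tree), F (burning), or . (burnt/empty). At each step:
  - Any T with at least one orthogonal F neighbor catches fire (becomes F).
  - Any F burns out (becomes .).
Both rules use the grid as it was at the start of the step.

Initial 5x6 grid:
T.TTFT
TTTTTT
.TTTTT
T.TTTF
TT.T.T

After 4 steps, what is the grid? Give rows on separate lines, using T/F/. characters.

Step 1: 6 trees catch fire, 2 burn out
  T.TF.F
  TTTTFT
  .TTTTF
  T.TTF.
  TT.T.F
Step 2: 5 trees catch fire, 6 burn out
  T.F...
  TTTF.F
  .TTTF.
  T.TF..
  TT.T..
Step 3: 4 trees catch fire, 5 burn out
  T.....
  TTF...
  .TTF..
  T.F...
  TT.F..
Step 4: 2 trees catch fire, 4 burn out
  T.....
  TF....
  .TF...
  T.....
  TT....

T.....
TF....
.TF...
T.....
TT....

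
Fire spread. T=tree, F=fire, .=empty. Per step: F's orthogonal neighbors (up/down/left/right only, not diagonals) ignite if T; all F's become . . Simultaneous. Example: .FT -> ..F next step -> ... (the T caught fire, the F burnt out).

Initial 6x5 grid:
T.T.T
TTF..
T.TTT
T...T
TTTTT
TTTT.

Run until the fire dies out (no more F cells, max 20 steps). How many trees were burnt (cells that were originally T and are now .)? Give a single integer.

Answer: 19

Derivation:
Step 1: +3 fires, +1 burnt (F count now 3)
Step 2: +2 fires, +3 burnt (F count now 2)
Step 3: +3 fires, +2 burnt (F count now 3)
Step 4: +2 fires, +3 burnt (F count now 2)
Step 5: +2 fires, +2 burnt (F count now 2)
Step 6: +3 fires, +2 burnt (F count now 3)
Step 7: +3 fires, +3 burnt (F count now 3)
Step 8: +1 fires, +3 burnt (F count now 1)
Step 9: +0 fires, +1 burnt (F count now 0)
Fire out after step 9
Initially T: 20, now '.': 29
Total burnt (originally-T cells now '.'): 19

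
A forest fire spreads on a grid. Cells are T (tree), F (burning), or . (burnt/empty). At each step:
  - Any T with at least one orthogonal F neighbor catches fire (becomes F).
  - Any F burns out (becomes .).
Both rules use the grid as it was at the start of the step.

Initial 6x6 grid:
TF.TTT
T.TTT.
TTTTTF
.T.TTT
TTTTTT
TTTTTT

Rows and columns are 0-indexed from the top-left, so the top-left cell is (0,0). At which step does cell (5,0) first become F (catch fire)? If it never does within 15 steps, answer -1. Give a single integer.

Step 1: cell (5,0)='T' (+3 fires, +2 burnt)
Step 2: cell (5,0)='T' (+5 fires, +3 burnt)
Step 3: cell (5,0)='T' (+7 fires, +5 burnt)
Step 4: cell (5,0)='T' (+6 fires, +7 burnt)
Step 5: cell (5,0)='T' (+3 fires, +6 burnt)
Step 6: cell (5,0)='T' (+2 fires, +3 burnt)
Step 7: cell (5,0)='T' (+2 fires, +2 burnt)
Step 8: cell (5,0)='F' (+1 fires, +2 burnt)
  -> target ignites at step 8
Step 9: cell (5,0)='.' (+0 fires, +1 burnt)
  fire out at step 9

8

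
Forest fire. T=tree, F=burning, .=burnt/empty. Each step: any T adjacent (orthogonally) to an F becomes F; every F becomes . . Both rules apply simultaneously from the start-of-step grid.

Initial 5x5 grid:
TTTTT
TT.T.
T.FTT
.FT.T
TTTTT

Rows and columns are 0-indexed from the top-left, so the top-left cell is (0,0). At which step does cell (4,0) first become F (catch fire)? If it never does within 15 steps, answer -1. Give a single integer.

Step 1: cell (4,0)='T' (+3 fires, +2 burnt)
Step 2: cell (4,0)='F' (+4 fires, +3 burnt)
  -> target ignites at step 2
Step 3: cell (4,0)='.' (+3 fires, +4 burnt)
Step 4: cell (4,0)='.' (+3 fires, +3 burnt)
Step 5: cell (4,0)='.' (+1 fires, +3 burnt)
Step 6: cell (4,0)='.' (+2 fires, +1 burnt)
Step 7: cell (4,0)='.' (+1 fires, +2 burnt)
Step 8: cell (4,0)='.' (+1 fires, +1 burnt)
Step 9: cell (4,0)='.' (+0 fires, +1 burnt)
  fire out at step 9

2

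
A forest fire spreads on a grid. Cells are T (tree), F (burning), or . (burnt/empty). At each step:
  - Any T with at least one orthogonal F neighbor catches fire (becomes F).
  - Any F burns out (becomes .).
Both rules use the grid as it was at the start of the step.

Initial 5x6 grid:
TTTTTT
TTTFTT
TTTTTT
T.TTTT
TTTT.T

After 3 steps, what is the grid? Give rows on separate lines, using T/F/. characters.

Step 1: 4 trees catch fire, 1 burn out
  TTTFTT
  TTF.FT
  TTTFTT
  T.TTTT
  TTTT.T
Step 2: 7 trees catch fire, 4 burn out
  TTF.FT
  TF...F
  TTF.FT
  T.TFTT
  TTTT.T
Step 3: 8 trees catch fire, 7 burn out
  TF...F
  F.....
  TF...F
  T.F.FT
  TTTF.T

TF...F
F.....
TF...F
T.F.FT
TTTF.T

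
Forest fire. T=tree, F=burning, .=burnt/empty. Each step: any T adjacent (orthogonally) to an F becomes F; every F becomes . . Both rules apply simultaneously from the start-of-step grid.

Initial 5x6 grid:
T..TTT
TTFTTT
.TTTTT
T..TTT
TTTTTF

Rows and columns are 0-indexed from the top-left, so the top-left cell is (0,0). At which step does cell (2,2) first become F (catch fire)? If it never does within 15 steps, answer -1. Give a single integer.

Step 1: cell (2,2)='F' (+5 fires, +2 burnt)
  -> target ignites at step 1
Step 2: cell (2,2)='.' (+8 fires, +5 burnt)
Step 3: cell (2,2)='.' (+6 fires, +8 burnt)
Step 4: cell (2,2)='.' (+2 fires, +6 burnt)
Step 5: cell (2,2)='.' (+1 fires, +2 burnt)
Step 6: cell (2,2)='.' (+1 fires, +1 burnt)
Step 7: cell (2,2)='.' (+0 fires, +1 burnt)
  fire out at step 7

1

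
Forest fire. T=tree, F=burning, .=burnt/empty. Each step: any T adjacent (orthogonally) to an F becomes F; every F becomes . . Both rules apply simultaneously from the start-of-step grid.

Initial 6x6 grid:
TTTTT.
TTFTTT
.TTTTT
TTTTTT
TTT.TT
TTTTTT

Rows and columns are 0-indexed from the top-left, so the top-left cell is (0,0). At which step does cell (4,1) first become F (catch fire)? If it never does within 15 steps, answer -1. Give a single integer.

Step 1: cell (4,1)='T' (+4 fires, +1 burnt)
Step 2: cell (4,1)='T' (+7 fires, +4 burnt)
Step 3: cell (4,1)='T' (+7 fires, +7 burnt)
Step 4: cell (4,1)='F' (+5 fires, +7 burnt)
  -> target ignites at step 4
Step 5: cell (4,1)='.' (+5 fires, +5 burnt)
Step 6: cell (4,1)='.' (+3 fires, +5 burnt)
Step 7: cell (4,1)='.' (+1 fires, +3 burnt)
Step 8: cell (4,1)='.' (+0 fires, +1 burnt)
  fire out at step 8

4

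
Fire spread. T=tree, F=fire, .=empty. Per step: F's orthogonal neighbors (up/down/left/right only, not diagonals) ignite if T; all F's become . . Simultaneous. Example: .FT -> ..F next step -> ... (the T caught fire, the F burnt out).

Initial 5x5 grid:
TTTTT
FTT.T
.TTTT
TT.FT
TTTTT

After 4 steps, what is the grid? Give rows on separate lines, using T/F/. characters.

Step 1: 5 trees catch fire, 2 burn out
  FTTTT
  .FT.T
  .TTFT
  TT..F
  TTTFT
Step 2: 7 trees catch fire, 5 burn out
  .FTTT
  ..F.T
  .FF.F
  TT...
  TTF.F
Step 3: 4 trees catch fire, 7 burn out
  ..FTT
  ....F
  .....
  TF...
  TF...
Step 4: 4 trees catch fire, 4 burn out
  ...FF
  .....
  .....
  F....
  F....

...FF
.....
.....
F....
F....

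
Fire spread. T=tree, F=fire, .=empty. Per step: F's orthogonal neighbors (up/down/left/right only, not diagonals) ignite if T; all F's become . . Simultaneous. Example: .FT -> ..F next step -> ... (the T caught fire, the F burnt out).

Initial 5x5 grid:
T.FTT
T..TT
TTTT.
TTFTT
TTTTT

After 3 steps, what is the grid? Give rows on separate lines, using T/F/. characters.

Step 1: 5 trees catch fire, 2 burn out
  T..FT
  T..TT
  TTFT.
  TF.FT
  TTFTT
Step 2: 8 trees catch fire, 5 burn out
  T...F
  T..FT
  TF.F.
  F...F
  TF.FT
Step 3: 4 trees catch fire, 8 burn out
  T....
  T...F
  F....
  .....
  F...F

T....
T...F
F....
.....
F...F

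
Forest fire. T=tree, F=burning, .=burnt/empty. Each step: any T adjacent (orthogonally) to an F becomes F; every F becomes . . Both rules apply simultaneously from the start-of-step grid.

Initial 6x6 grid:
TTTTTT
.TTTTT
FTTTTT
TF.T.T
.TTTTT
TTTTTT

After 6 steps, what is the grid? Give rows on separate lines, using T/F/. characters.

Step 1: 3 trees catch fire, 2 burn out
  TTTTTT
  .TTTTT
  .FTTTT
  F..T.T
  .FTTTT
  TTTTTT
Step 2: 4 trees catch fire, 3 burn out
  TTTTTT
  .FTTTT
  ..FTTT
  ...T.T
  ..FTTT
  TFTTTT
Step 3: 6 trees catch fire, 4 burn out
  TFTTTT
  ..FTTT
  ...FTT
  ...T.T
  ...FTT
  F.FTTT
Step 4: 7 trees catch fire, 6 burn out
  F.FTTT
  ...FTT
  ....FT
  ...F.T
  ....FT
  ...FTT
Step 5: 5 trees catch fire, 7 burn out
  ...FTT
  ....FT
  .....F
  .....T
  .....F
  ....FT
Step 6: 4 trees catch fire, 5 burn out
  ....FT
  .....F
  ......
  .....F
  ......
  .....F

....FT
.....F
......
.....F
......
.....F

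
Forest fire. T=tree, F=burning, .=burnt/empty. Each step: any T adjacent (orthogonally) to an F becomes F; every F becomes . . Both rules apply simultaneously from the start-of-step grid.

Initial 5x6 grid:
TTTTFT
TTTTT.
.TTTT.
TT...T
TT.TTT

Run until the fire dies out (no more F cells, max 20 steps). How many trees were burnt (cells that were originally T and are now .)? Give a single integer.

Answer: 18

Derivation:
Step 1: +3 fires, +1 burnt (F count now 3)
Step 2: +3 fires, +3 burnt (F count now 3)
Step 3: +3 fires, +3 burnt (F count now 3)
Step 4: +3 fires, +3 burnt (F count now 3)
Step 5: +2 fires, +3 burnt (F count now 2)
Step 6: +1 fires, +2 burnt (F count now 1)
Step 7: +2 fires, +1 burnt (F count now 2)
Step 8: +1 fires, +2 burnt (F count now 1)
Step 9: +0 fires, +1 burnt (F count now 0)
Fire out after step 9
Initially T: 22, now '.': 26
Total burnt (originally-T cells now '.'): 18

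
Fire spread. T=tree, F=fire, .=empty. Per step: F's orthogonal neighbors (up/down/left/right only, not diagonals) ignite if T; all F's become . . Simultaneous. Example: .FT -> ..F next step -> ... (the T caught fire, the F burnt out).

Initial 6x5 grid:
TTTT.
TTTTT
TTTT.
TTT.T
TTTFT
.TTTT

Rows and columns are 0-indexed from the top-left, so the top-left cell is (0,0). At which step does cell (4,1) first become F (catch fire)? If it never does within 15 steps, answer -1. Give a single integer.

Step 1: cell (4,1)='T' (+3 fires, +1 burnt)
Step 2: cell (4,1)='F' (+5 fires, +3 burnt)
  -> target ignites at step 2
Step 3: cell (4,1)='.' (+4 fires, +5 burnt)
Step 4: cell (4,1)='.' (+4 fires, +4 burnt)
Step 5: cell (4,1)='.' (+4 fires, +4 burnt)
Step 6: cell (4,1)='.' (+4 fires, +4 burnt)
Step 7: cell (4,1)='.' (+1 fires, +4 burnt)
Step 8: cell (4,1)='.' (+0 fires, +1 burnt)
  fire out at step 8

2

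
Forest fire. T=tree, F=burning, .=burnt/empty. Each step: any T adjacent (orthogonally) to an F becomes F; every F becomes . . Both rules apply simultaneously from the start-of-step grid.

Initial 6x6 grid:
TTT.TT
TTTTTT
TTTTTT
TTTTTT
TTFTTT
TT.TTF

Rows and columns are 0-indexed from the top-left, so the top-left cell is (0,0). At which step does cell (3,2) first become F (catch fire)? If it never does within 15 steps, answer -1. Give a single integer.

Step 1: cell (3,2)='F' (+5 fires, +2 burnt)
  -> target ignites at step 1
Step 2: cell (3,2)='.' (+8 fires, +5 burnt)
Step 3: cell (3,2)='.' (+7 fires, +8 burnt)
Step 4: cell (3,2)='.' (+6 fires, +7 burnt)
Step 5: cell (3,2)='.' (+4 fires, +6 burnt)
Step 6: cell (3,2)='.' (+2 fires, +4 burnt)
Step 7: cell (3,2)='.' (+0 fires, +2 burnt)
  fire out at step 7

1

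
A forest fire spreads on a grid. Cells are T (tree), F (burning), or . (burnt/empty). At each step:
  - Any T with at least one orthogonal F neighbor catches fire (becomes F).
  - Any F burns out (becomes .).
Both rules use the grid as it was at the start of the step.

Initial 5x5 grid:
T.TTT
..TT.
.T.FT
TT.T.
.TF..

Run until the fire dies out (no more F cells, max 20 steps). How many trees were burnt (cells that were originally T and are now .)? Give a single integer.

Step 1: +4 fires, +2 burnt (F count now 4)
Step 2: +3 fires, +4 burnt (F count now 3)
Step 3: +4 fires, +3 burnt (F count now 4)
Step 4: +0 fires, +4 burnt (F count now 0)
Fire out after step 4
Initially T: 12, now '.': 24
Total burnt (originally-T cells now '.'): 11

Answer: 11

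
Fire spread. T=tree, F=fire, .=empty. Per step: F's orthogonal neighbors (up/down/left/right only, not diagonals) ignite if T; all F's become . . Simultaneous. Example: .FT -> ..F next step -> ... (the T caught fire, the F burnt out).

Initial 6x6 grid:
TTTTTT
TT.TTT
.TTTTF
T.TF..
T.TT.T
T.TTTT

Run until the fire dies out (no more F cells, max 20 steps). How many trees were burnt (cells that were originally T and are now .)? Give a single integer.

Answer: 23

Derivation:
Step 1: +5 fires, +2 burnt (F count now 5)
Step 2: +6 fires, +5 burnt (F count now 6)
Step 3: +5 fires, +6 burnt (F count now 5)
Step 4: +3 fires, +5 burnt (F count now 3)
Step 5: +3 fires, +3 burnt (F count now 3)
Step 6: +1 fires, +3 burnt (F count now 1)
Step 7: +0 fires, +1 burnt (F count now 0)
Fire out after step 7
Initially T: 26, now '.': 33
Total burnt (originally-T cells now '.'): 23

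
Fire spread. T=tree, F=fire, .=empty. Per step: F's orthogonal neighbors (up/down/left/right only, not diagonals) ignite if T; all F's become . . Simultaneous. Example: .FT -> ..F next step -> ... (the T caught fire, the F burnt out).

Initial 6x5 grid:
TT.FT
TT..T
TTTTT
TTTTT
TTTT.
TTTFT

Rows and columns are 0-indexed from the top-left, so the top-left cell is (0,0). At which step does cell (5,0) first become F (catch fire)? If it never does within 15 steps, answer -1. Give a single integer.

Step 1: cell (5,0)='T' (+4 fires, +2 burnt)
Step 2: cell (5,0)='T' (+4 fires, +4 burnt)
Step 3: cell (5,0)='F' (+6 fires, +4 burnt)
  -> target ignites at step 3
Step 4: cell (5,0)='.' (+3 fires, +6 burnt)
Step 5: cell (5,0)='.' (+2 fires, +3 burnt)
Step 6: cell (5,0)='.' (+2 fires, +2 burnt)
Step 7: cell (5,0)='.' (+2 fires, +2 burnt)
Step 8: cell (5,0)='.' (+1 fires, +2 burnt)
Step 9: cell (5,0)='.' (+0 fires, +1 burnt)
  fire out at step 9

3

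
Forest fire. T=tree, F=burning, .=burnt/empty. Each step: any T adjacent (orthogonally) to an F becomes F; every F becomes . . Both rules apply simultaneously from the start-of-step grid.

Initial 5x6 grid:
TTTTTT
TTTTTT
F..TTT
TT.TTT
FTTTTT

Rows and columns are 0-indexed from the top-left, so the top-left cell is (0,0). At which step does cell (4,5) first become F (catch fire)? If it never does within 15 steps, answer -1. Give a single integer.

Step 1: cell (4,5)='T' (+3 fires, +2 burnt)
Step 2: cell (4,5)='T' (+4 fires, +3 burnt)
Step 3: cell (4,5)='T' (+3 fires, +4 burnt)
Step 4: cell (4,5)='T' (+4 fires, +3 burnt)
Step 5: cell (4,5)='F' (+5 fires, +4 burnt)
  -> target ignites at step 5
Step 6: cell (4,5)='.' (+4 fires, +5 burnt)
Step 7: cell (4,5)='.' (+2 fires, +4 burnt)
Step 8: cell (4,5)='.' (+0 fires, +2 burnt)
  fire out at step 8

5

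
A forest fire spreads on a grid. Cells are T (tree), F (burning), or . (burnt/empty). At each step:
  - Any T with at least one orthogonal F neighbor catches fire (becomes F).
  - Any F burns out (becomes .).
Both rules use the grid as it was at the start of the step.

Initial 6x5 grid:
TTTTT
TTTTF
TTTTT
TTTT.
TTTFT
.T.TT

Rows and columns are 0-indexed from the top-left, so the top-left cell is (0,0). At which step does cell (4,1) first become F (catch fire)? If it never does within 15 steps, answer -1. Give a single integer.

Step 1: cell (4,1)='T' (+7 fires, +2 burnt)
Step 2: cell (4,1)='F' (+6 fires, +7 burnt)
  -> target ignites at step 2
Step 3: cell (4,1)='.' (+6 fires, +6 burnt)
Step 4: cell (4,1)='.' (+4 fires, +6 burnt)
Step 5: cell (4,1)='.' (+2 fires, +4 burnt)
Step 6: cell (4,1)='.' (+0 fires, +2 burnt)
  fire out at step 6

2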